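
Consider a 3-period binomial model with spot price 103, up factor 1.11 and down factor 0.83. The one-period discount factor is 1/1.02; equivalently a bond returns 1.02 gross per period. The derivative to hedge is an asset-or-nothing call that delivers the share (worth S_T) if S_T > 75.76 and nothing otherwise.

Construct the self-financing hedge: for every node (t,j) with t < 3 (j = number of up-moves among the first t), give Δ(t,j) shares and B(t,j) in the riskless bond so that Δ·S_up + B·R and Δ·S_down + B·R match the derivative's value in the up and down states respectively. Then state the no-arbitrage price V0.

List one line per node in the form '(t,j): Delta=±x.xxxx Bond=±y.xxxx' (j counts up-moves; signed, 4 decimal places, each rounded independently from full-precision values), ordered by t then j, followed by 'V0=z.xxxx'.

(0,0): Delta=1.2028 Bond=-22.7303
(1,0): Delta=1.7753 Bond=-72.1308
(1,1): Delta=1.0000 Bond=0.0000
(2,0): Delta=3.9643 Bond=-228.8950
(2,1): Delta=1.0000 Bond=0.0000
(2,2): Delta=1.0000 Bond=0.0000
V0=101.1570

No-arbitrage ⇒ martingale measure with p* = (R−d)/(u−d) = 0.6786.
Terminal values V(3,·): V(3,0)=0.0000, V(3,1)=78.7619, V(3,2)=105.3322, V(3,3)=140.8660
Node (2,0) S=70.9567: V=(p*·78.7619+(1−p*)·0.0000)/1.02=52.3976; Δ=(78.7619−0.0000)/(78.7619−58.8941)=3.9643; B=V−Δ·S=-228.8950
Node (2,1) S=94.8939: V=(p*·105.3322+(1−p*)·78.7619)/1.02=94.8939; Δ=(105.3322−78.7619)/(105.3322−78.7619)=1.0000; B=V−Δ·S=0.0000
Node (2,2) S=126.9063: V=(p*·140.8660+(1−p*)·105.3322)/1.02=126.9063; Δ=(140.8660−105.3322)/(140.8660−105.3322)=1.0000; B=V−Δ·S=0.0000
Node (1,0) S=85.4900: V=(p*·94.8939+(1−p*)·52.3976)/1.02=79.6416; Δ=(94.8939−52.3976)/(94.8939−70.9567)=1.7753; B=V−Δ·S=-72.1308
Node (1,1) S=114.3300: V=(p*·126.9063+(1−p*)·94.8939)/1.02=114.3300; Δ=(126.9063−94.8939)/(126.9063−94.8939)=1.0000; B=V−Δ·S=0.0000
Node (0,0) S=103.0000: V=(p*·114.3300+(1−p*)·79.6416)/1.02=101.1570; Δ=(114.3300−79.6416)/(114.3300−85.4900)=1.2028; B=V−Δ·S=-22.7303
Check: Δ(0,0)·S0 + B(0,0) = 101.1570 = V0.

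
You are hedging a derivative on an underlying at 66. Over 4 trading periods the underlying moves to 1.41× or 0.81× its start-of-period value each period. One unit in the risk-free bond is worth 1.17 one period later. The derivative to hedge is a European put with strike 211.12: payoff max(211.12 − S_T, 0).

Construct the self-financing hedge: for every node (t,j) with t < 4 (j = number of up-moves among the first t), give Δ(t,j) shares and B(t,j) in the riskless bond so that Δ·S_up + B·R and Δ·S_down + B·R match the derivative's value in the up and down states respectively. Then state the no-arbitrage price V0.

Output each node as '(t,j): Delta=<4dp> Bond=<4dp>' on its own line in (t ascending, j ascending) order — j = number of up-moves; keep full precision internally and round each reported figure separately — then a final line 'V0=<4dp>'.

No-arbitrage ⇒ martingale measure with p* = (R−d)/(u−d) = 0.6000.
Terminal payoffs: V(4,0)=182.7092, V(4,1)=161.6641, V(4,2)=125.0301, V(4,3)=61.2598, V(4,4)=0.0000
  t=3,j=0: stock 35.0751 → up 49.4559 (V=161.6641), down 28.4108 (V=182.7092). Price 145.3693; hedge Δ=-1.0000, bond B=180.4444.
  t=3,j=1: stock 61.0567 → up 86.0899 (V=125.0301), down 49.4559 (V=161.6641). Price 119.3878; hedge Δ=-1.0000, bond B=180.4444.
  t=3,j=2: stock 106.2838 → up 149.8602 (V=61.2598), down 86.0899 (V=125.0301). Price 74.1606; hedge Δ=-1.0000, bond B=180.4444.
  t=3,j=3: stock 185.0126 → up 260.8677 (V=0.0000), down 149.8602 (V=61.2598). Price 20.9435; hedge Δ=-0.5519, bond B=123.0432.
  t=2,j=0: stock 43.3026 → up 61.0567 (V=119.3878), down 35.0751 (V=145.3693). Price 110.9234; hedge Δ=-1.0000, bond B=154.2260.
  t=2,j=1: stock 75.3786 → up 106.2838 (V=74.1606), down 61.0567 (V=119.3878). Price 78.8474; hedge Δ=-1.0000, bond B=154.2260.
  t=2,j=2: stock 131.2146 → up 185.0126 (V=20.9435), down 106.2838 (V=74.1606). Price 36.0943; hedge Δ=-0.6760, bond B=124.7895.
  t=1,j=0: stock 53.4600 → up 75.3786 (V=78.8474), down 43.3026 (V=110.9234). Price 78.3571; hedge Δ=-1.0000, bond B=131.8171.
  t=1,j=1: stock 93.0600 → up 131.2146 (V=36.0943), down 75.3786 (V=78.8474). Price 45.4663; hedge Δ=-0.7657, bond B=116.7215.
  t=0,j=0: stock 66.0000 → up 93.0600 (V=45.4663), down 53.4600 (V=78.3571). Price 50.1048; hedge Δ=-0.8306, bond B=104.9228.
Each (Δ,B) replicates both successor values, so the strategy is self-financing and V0 is arbitrage-free.

(0,0): Delta=-0.8306 Bond=104.9228
(1,0): Delta=-1.0000 Bond=131.8171
(1,1): Delta=-0.7657 Bond=116.7215
(2,0): Delta=-1.0000 Bond=154.2260
(2,1): Delta=-1.0000 Bond=154.2260
(2,2): Delta=-0.6760 Bond=124.7895
(3,0): Delta=-1.0000 Bond=180.4444
(3,1): Delta=-1.0000 Bond=180.4444
(3,2): Delta=-1.0000 Bond=180.4444
(3,3): Delta=-0.5519 Bond=123.0432
V0=50.1048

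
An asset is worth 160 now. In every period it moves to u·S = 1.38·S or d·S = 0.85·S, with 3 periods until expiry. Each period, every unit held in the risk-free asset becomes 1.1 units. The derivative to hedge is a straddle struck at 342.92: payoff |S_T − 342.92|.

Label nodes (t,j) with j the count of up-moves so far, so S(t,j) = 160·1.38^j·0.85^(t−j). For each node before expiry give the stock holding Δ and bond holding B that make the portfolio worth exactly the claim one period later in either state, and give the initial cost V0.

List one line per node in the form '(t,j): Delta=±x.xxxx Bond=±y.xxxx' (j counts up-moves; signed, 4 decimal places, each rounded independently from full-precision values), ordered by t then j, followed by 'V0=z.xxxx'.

Since d<R<u, set p* = (R−d)/(u−d) = 0.4717; price each node as the discounted p*-expectation of its children.
At expiry t=3: V(3,0)=244.6600, V(3,1)=183.3920, V(3,2)=83.9216, V(3,3)=77.5715
  t=2,j=0: stock 115.6000 → up 159.5280 (V=183.3920), down 98.2600 (V=244.6600). Price 196.1455; hedge Δ=-1.0000, bond B=311.7455.
  t=2,j=1: stock 187.6800 → up 258.9984 (V=83.9216), down 159.5280 (V=183.3920). Price 124.0655; hedge Δ=-1.0000, bond B=311.7455.
  t=2,j=2: stock 304.7040 → up 420.4915 (V=77.5715), down 258.9984 (V=83.9216). Price 73.5693; hedge Δ=-0.0393, bond B=85.5506.
  t=1,j=0: stock 136.0000 → up 187.6800 (V=124.0655), down 115.6000 (V=196.1455). Price 147.4050; hedge Δ=-1.0000, bond B=283.4050.
  t=1,j=1: stock 220.8000 → up 304.7040 (V=73.5693), down 187.6800 (V=124.0655). Price 91.1332; hedge Δ=-0.4315, bond B=186.4089.
  t=0,j=0: stock 160.0000 → up 220.8000 (V=91.1332), down 136.0000 (V=147.4050). Price 109.8743; hedge Δ=-0.6636, bond B=216.0474.
Root portfolio cost Δ·160+B reproduces V0=109.8743.

(0,0): Delta=-0.6636 Bond=216.0474
(1,0): Delta=-1.0000 Bond=283.4050
(1,1): Delta=-0.4315 Bond=186.4089
(2,0): Delta=-1.0000 Bond=311.7455
(2,1): Delta=-1.0000 Bond=311.7455
(2,2): Delta=-0.0393 Bond=85.5506
V0=109.8743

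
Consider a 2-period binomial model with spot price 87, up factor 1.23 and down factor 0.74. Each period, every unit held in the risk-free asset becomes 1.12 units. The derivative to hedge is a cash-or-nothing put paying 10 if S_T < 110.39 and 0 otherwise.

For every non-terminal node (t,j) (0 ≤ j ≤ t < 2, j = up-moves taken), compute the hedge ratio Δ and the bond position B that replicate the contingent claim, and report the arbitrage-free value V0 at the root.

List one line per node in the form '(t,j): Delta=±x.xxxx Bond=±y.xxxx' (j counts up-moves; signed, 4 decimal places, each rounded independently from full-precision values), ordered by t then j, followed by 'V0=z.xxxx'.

Under the risk-neutral measure, an up-move has probability p* = (R−d)/(u−d) = 0.7755 and values discount at R = 1.12.
Terminal values V(2,·): V(2,0)=10.0000, V(2,1)=10.0000, V(2,2)=0.0000
(1,0): S=64.3800. Δ = (V_up−V_dn)/(S_up−S_dn) = (10.0000−10.0000)/(79.1874−47.6412) = 0.0000. V = [p*·10.0000 + (1−p*)·10.0000]/1.12 = 8.9286. B = V − Δ·S = 8.9286.
(1,1): S=107.0100. Δ = (V_up−V_dn)/(S_up−S_dn) = (0.0000−10.0000)/(131.6223−79.1874) = -0.1907. V = [p*·0.0000 + (1−p*)·10.0000]/1.12 = 2.0044. B = V − Δ·S = 22.4125.
(0,0): S=87.0000. Δ = (V_up−V_dn)/(S_up−S_dn) = (2.0044−8.9286)/(107.0100−64.3800) = -0.1624. V = [p*·2.0044 + (1−p*)·8.9286]/1.12 = 3.1775. B = V − Δ·S = 17.3085.
The time-0 hedge costs 3.1775, which is the no-arbitrage price.

(0,0): Delta=-0.1624 Bond=17.3085
(1,0): Delta=0.0000 Bond=8.9286
(1,1): Delta=-0.1907 Bond=22.4125
V0=3.1775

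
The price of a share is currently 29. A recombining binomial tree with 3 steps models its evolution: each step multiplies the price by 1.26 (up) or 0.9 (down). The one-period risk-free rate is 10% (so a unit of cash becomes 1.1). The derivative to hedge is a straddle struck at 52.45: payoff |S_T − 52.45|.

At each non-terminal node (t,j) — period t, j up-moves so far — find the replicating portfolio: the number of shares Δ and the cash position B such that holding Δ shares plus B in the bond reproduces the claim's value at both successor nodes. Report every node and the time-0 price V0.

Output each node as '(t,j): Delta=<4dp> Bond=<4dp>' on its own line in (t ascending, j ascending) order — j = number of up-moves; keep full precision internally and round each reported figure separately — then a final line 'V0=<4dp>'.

No-arbitrage ⇒ martingale measure with p* = (R−d)/(u−d) = 0.5556.
Payoff layer (t=3): V(3,0)=31.3090, V(3,1)=22.8526, V(3,2)=11.0136, V(3,3)=5.5609
(2,0): S=23.4900. Δ = (V_up−V_dn)/(S_up−S_dn) = (22.8526−31.3090)/(29.5974−21.1410) = -1.0000. V = [p*·22.8526 + (1−p*)·31.3090]/1.1 = 24.1918. B = V − Δ·S = 47.6818.
(2,1): S=32.8860. Δ = (V_up−V_dn)/(S_up−S_dn) = (11.0136−22.8526)/(41.4364−29.5974) = -1.0000. V = [p*·11.0136 + (1−p*)·22.8526]/1.1 = 14.7958. B = V − Δ·S = 47.6818.
(2,2): S=46.0404. Δ = (V_up−V_dn)/(S_up−S_dn) = (5.5609−11.0136)/(58.0109−41.4364) = -0.3290. V = [p*·5.5609 + (1−p*)·11.0136]/1.1 = 7.2585. B = V − Δ·S = 22.4050.
(1,0): S=26.1000. Δ = (V_up−V_dn)/(S_up−S_dn) = (14.7958−24.1918)/(32.8860−23.4900) = -1.0000. V = [p*·14.7958 + (1−p*)·24.1918]/1.1 = 17.2471. B = V − Δ·S = 43.3471.
(1,1): S=36.5400. Δ = (V_up−V_dn)/(S_up−S_dn) = (7.2585−14.7958)/(46.0404−32.8860) = -0.5730. V = [p*·7.2585 + (1−p*)·14.7958]/1.1 = 9.6440. B = V − Δ·S = 30.5810.
(0,0): S=29.0000. Δ = (V_up−V_dn)/(S_up−S_dn) = (9.6440−17.2471)/(36.5400−26.1000) = -0.7283. V = [p*·9.6440 + (1−p*)·17.2471]/1.1 = 11.8392. B = V − Δ·S = 32.9589.
Self-financing check: at every node Δ·S+B equals the discounted successor values.

(0,0): Delta=-0.7283 Bond=32.9589
(1,0): Delta=-1.0000 Bond=43.3471
(1,1): Delta=-0.5730 Bond=30.5810
(2,0): Delta=-1.0000 Bond=47.6818
(2,1): Delta=-1.0000 Bond=47.6818
(2,2): Delta=-0.3290 Bond=22.4050
V0=11.8392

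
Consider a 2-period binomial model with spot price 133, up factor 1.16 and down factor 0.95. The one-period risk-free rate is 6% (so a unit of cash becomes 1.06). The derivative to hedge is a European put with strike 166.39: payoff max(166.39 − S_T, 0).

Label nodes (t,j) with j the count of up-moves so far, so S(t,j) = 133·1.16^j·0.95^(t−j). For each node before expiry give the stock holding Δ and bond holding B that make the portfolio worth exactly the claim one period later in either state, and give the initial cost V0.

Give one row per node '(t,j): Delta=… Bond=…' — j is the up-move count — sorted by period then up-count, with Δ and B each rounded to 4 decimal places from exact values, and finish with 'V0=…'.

(0,0): Delta=-0.7775 Bond=121.5669
(1,0): Delta=-1.0000 Bond=156.9717
(1,1): Delta=-0.6119 Bond=103.3057
V0=18.1572

Under the risk-neutral measure, an up-move has probability p* = (R−d)/(u−d) = 0.5238 and values discount at R = 1.06.
Payoff layer (t=2): V(2,0)=46.3575, V(2,1)=19.8240, V(2,2)=0.0000
(1,0): S=126.3500. Δ = (V_up−V_dn)/(S_up−S_dn) = (19.8240−46.3575)/(146.5660−120.0325) = -1.0000. V = [p*·19.8240 + (1−p*)·46.3575]/1.06 = 30.6217. B = V − Δ·S = 156.9717.
(1,1): S=154.2800. Δ = (V_up−V_dn)/(S_up−S_dn) = (0.0000−19.8240)/(178.9648−146.5660) = -0.6119. V = [p*·0.0000 + (1−p*)·19.8240]/1.06 = 8.9057. B = V − Δ·S = 103.3057.
(0,0): S=133.0000. Δ = (V_up−V_dn)/(S_up−S_dn) = (8.9057−30.6217)/(154.2800−126.3500) = -0.7775. V = [p*·8.9057 + (1−p*)·30.6217]/1.06 = 18.1572. B = V − Δ·S = 121.5669.
Check: Δ(0,0)·S0 + B(0,0) = 18.1572 = V0.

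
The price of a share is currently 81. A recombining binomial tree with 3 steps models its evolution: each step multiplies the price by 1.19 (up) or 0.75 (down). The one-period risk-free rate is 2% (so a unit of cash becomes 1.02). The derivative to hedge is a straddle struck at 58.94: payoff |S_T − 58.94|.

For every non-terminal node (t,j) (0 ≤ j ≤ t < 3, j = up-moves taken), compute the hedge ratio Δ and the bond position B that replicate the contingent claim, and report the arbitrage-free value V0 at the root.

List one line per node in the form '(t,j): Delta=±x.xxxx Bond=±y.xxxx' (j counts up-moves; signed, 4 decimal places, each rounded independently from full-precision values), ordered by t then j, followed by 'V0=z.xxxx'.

The replicating-portfolio and risk-neutral prices coincide; use p* = (1.02−0.75)/(1.19−0.75) = 0.6136 for the latter.
Terminal payoffs: V(3,0)=24.7681, V(3,1)=4.7206, V(3,2)=27.0881, V(3,3)=77.5579
  t=2,j=0: stock 45.5625 → up 54.2194 (V=4.7206), down 34.1719 (V=24.7681). Price 12.2218; hedge Δ=-1.0000, bond B=57.7843.
  t=2,j=1: stock 72.2925 → up 86.0281 (V=27.0881), down 54.2194 (V=4.7206). Price 18.0844; hedge Δ=0.7032, bond B=-32.7507.
  t=2,j=2: stock 114.7041 → up 136.4979 (V=77.5579), down 86.0281 (V=27.0881). Price 56.9198; hedge Δ=1.0000, bond B=-57.7843.
  t=1,j=0: stock 60.7500 → up 72.2925 (V=18.0844), down 45.5625 (V=12.2218). Price 15.5091; hedge Δ=0.2193, bond B=2.1850.
  t=1,j=1: stock 96.3900 → up 114.7041 (V=56.9198), down 72.2925 (V=18.0844). Price 41.0933; hedge Δ=0.9157, bond B=-47.1689.
  t=0,j=0: stock 81.0000 → up 96.3900 (V=41.0933), down 60.7500 (V=15.5091). Price 30.5966; hedge Δ=0.7179, bond B=-27.5493.
Self-financing check: at every node Δ·S+B equals the discounted successor values.

(0,0): Delta=0.7179 Bond=-27.5493
(1,0): Delta=0.2193 Bond=2.1850
(1,1): Delta=0.9157 Bond=-47.1689
(2,0): Delta=-1.0000 Bond=57.7843
(2,1): Delta=0.7032 Bond=-32.7507
(2,2): Delta=1.0000 Bond=-57.7843
V0=30.5966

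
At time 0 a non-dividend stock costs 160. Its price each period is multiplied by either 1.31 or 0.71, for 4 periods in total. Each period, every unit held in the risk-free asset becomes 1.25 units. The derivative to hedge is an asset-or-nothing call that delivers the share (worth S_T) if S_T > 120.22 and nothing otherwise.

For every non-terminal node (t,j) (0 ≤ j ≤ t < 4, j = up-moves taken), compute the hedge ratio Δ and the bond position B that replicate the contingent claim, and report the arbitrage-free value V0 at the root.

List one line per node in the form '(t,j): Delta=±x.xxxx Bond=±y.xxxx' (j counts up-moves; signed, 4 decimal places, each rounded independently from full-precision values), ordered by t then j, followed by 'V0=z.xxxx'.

(0,0): Delta=1.0106 Bond=-1.8114
(1,0): Delta=1.1236 Bond=-15.0949
(1,1): Delta=1.0038 Bond=-0.8386
(2,0): Delta=2.0593 Bond=-94.3428
(2,1): Delta=1.0672 Bond=-10.4825
(2,2): Delta=1.0000 Bond=0.0000
(3,0): Delta=0.0000 Bond=0.0000
(3,1): Delta=2.1833 Bond=-131.0317
(3,2): Delta=1.0000 Bond=0.0000
(3,3): Delta=1.0000 Bond=0.0000
V0=159.8877

Under the risk-neutral measure, an up-move has probability p* = (R−d)/(u−d) = 0.9000 and values discount at R = 1.25.
Payoff layer (t=4): V(4,0)=0.0000, V(4,1)=0.0000, V(4,2)=138.4138, V(4,3)=255.3831, V(4,4)=471.1999
Node (3,0) S=57.2658: V=(p*·0.0000+(1−p*)·0.0000)/1.25=0.0000; Δ=(0.0000−0.0000)/(75.0181−40.6587)=0.0000; B=V−Δ·S=0.0000
Node (3,1) S=105.6594: V=(p*·138.4138+(1−p*)·0.0000)/1.25=99.6579; Δ=(138.4138−0.0000)/(138.4138−75.0181)=2.1833; B=V−Δ·S=-131.0317
Node (3,2) S=194.9490: V=(p*·255.3831+(1−p*)·138.4138)/1.25=194.9490; Δ=(255.3831−138.4138)/(255.3831−138.4138)=1.0000; B=V−Δ·S=0.0000
Node (3,3) S=359.6946: V=(p*·471.1999+(1−p*)·255.3831)/1.25=359.6946; Δ=(471.1999−255.3831)/(471.1999−255.3831)=1.0000; B=V−Δ·S=0.0000
Node (2,0) S=80.6560: V=(p*·99.6579+(1−p*)·0.0000)/1.25=71.7537; Δ=(99.6579−0.0000)/(105.6594−57.2658)=2.0593; B=V−Δ·S=-94.3428
Node (2,1) S=148.8160: V=(p*·194.9490+(1−p*)·99.6579)/1.25=148.3359; Δ=(194.9490−99.6579)/(194.9490−105.6594)=1.0672; B=V−Δ·S=-10.4825
Node (2,2) S=274.5760: V=(p*·359.6946+(1−p*)·194.9490)/1.25=274.5760; Δ=(359.6946−194.9490)/(359.6946−194.9490)=1.0000; B=V−Δ·S=0.0000
Node (1,0) S=113.6000: V=(p*·148.3359+(1−p*)·71.7537)/1.25=112.5421; Δ=(148.3359−71.7537)/(148.8160−80.6560)=1.1236; B=V−Δ·S=-15.0949
Node (1,1) S=209.6000: V=(p*·274.5760+(1−p*)·148.3359)/1.25=209.5616; Δ=(274.5760−148.3359)/(274.5760−148.8160)=1.0038; B=V−Δ·S=-0.8386
Node (0,0) S=160.0000: V=(p*·209.5616+(1−p*)·112.5421)/1.25=159.8877; Δ=(209.5616−112.5421)/(209.6000−113.6000)=1.0106; B=V−Δ·S=-1.8114
The time-0 hedge costs 159.8877, which is the no-arbitrage price.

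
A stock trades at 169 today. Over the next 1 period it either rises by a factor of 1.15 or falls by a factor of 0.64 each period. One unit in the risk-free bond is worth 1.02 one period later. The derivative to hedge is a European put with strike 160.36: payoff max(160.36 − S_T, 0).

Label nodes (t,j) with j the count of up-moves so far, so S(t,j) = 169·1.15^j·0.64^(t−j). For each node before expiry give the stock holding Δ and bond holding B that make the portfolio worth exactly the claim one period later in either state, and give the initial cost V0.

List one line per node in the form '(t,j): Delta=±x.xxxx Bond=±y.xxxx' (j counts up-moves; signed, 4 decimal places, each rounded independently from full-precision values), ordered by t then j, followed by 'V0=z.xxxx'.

The replicating-portfolio and risk-neutral prices coincide; use p* = (1.02−0.64)/(1.15−0.64) = 0.7451 for the latter.
Payoff layer (t=1): V(1,0)=52.2000, V(1,1)=0.0000
(0,0): S=169.0000. Δ = (V_up−V_dn)/(S_up−S_dn) = (0.0000−52.2000)/(194.3500−108.1600) = -0.6056. V = [p*·0.0000 + (1−p*)·52.2000]/1.02 = 13.0450. B = V − Δ·S = 115.3979.
Self-financing check: at every node Δ·S+B equals the discounted successor values.

(0,0): Delta=-0.6056 Bond=115.3979
V0=13.0450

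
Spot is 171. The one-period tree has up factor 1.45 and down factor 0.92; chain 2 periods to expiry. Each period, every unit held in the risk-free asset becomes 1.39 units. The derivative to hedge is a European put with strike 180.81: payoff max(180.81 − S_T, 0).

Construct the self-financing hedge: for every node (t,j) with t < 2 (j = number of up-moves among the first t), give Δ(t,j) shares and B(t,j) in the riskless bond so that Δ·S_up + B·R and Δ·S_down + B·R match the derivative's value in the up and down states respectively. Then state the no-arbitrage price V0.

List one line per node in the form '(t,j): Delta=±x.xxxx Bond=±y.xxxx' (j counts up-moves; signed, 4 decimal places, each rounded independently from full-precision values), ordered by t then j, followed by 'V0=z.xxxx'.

(0,0): Delta=-0.0324 Bond=5.7830
(1,0): Delta=-0.4327 Bond=71.0053
(1,1): Delta=0.0000 Bond=0.0000
V0=0.2393

Since d<R<u, set p* = (R−d)/(u−d) = 0.8868; price each node as the discounted p*-expectation of its children.
Terminal values V(2,·): V(2,0)=36.0756, V(2,1)=0.0000, V(2,2)=0.0000
(1,0): S=157.3200. Δ = (V_up−V_dn)/(S_up−S_dn) = (0.0000−36.0756)/(228.1140−144.7344) = -0.4327. V = [p*·0.0000 + (1−p*)·36.0756]/1.39 = 2.9382. B = V − Δ·S = 71.0053.
(1,1): S=247.9500. Δ = (V_up−V_dn)/(S_up−S_dn) = (0.0000−0.0000)/(359.5275−228.1140) = 0.0000. V = [p*·0.0000 + (1−p*)·0.0000]/1.39 = 0.0000. B = V − Δ·S = 0.0000.
(0,0): S=171.0000. Δ = (V_up−V_dn)/(S_up−S_dn) = (0.0000−2.9382)/(247.9500−157.3200) = -0.0324. V = [p*·0.0000 + (1−p*)·2.9382]/1.39 = 0.2393. B = V − Δ·S = 5.7830.
Root portfolio cost Δ·171+B reproduces V0=0.2393.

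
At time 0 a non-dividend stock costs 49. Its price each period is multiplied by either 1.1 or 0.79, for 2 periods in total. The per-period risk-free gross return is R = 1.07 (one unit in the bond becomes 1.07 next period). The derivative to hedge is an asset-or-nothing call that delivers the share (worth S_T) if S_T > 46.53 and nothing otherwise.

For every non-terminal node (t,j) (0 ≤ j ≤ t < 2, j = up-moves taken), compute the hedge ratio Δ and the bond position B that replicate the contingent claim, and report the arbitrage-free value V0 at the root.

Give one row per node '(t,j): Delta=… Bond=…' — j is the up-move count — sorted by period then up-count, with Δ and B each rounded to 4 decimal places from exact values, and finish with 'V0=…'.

Risk-neutral probability p* = (R−d)/(u−d) = (1.07−0.79)/(1.1−0.79) = 0.9032.
At expiry t=2: V(2,0)=0.0000, V(2,1)=0.0000, V(2,2)=59.2900
(1,0): S=38.7100. Δ = (V_up−V_dn)/(S_up−S_dn) = (0.0000−0.0000)/(42.5810−30.5809) = 0.0000. V = [p*·0.0000 + (1−p*)·0.0000]/1.07 = 0.0000. B = V − Δ·S = 0.0000.
(1,1): S=53.9000. Δ = (V_up−V_dn)/(S_up−S_dn) = (59.2900−0.0000)/(59.2900−42.5810) = 3.5484. V = [p*·59.2900 + (1−p*)·0.0000]/1.07 = 50.0488. B = V − Δ·S = -141.2092.
(0,0): S=49.0000. Δ = (V_up−V_dn)/(S_up−S_dn) = (50.0488−0.0000)/(53.9000−38.7100) = 3.2949. V = [p*·50.0488 + (1−p*)·0.0000]/1.07 = 42.2480. B = V − Δ·S = -119.1998.
The time-0 hedge costs 42.2480, which is the no-arbitrage price.

(0,0): Delta=3.2949 Bond=-119.1998
(1,0): Delta=0.0000 Bond=0.0000
(1,1): Delta=3.5484 Bond=-141.2092
V0=42.2480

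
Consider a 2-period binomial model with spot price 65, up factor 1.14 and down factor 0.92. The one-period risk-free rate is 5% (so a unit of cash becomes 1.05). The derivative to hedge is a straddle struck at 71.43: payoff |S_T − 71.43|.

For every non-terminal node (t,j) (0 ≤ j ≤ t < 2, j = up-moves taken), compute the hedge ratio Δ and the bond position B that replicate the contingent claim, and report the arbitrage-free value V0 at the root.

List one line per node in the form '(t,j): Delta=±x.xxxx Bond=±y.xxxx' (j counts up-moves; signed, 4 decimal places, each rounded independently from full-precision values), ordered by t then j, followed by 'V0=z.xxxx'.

No-arbitrage ⇒ martingale measure with p* = (R−d)/(u−d) = 0.5909.
At expiry t=2: V(2,0)=16.4140, V(2,1)=3.2580, V(2,2)=13.0440
Node (1,0) S=59.8000: V=(p*·3.2580+(1−p*)·16.4140)/1.05=8.2286; Δ=(3.2580−16.4140)/(68.1720−55.0160)=-1.0000; B=V−Δ·S=68.0286
Node (1,1) S=74.1000: V=(p*·13.0440+(1−p*)·3.2580)/1.05=8.6101; Δ=(13.0440−3.2580)/(84.4740−68.1720)=0.6003; B=V−Δ·S=-35.8717
Node (0,0) S=65.0000: V=(p*·8.6101+(1−p*)·8.2286)/1.05=8.0515; Δ=(8.6101−8.2286)/(74.1000−59.8000)=0.0267; B=V−Δ·S=6.3171
Each (Δ,B) replicates both successor values, so the strategy is self-financing and V0 is arbitrage-free.

(0,0): Delta=0.0267 Bond=6.3171
(1,0): Delta=-1.0000 Bond=68.0286
(1,1): Delta=0.6003 Bond=-35.8717
V0=8.0515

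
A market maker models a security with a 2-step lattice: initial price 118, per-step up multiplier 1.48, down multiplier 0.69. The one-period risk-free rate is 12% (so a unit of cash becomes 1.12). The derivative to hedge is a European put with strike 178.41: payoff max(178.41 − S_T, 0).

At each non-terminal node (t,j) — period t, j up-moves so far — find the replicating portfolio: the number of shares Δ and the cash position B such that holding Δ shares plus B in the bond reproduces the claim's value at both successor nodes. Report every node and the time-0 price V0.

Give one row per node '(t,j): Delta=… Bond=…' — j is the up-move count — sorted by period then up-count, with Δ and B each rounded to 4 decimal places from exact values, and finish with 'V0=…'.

(0,0): Delta=-0.5826 Bond=111.8865
(1,0): Delta=-1.0000 Bond=159.2946
(1,1): Delta=-0.4197 Bond=96.8631
V0=43.1354

Risk-neutral probability p* = (R−d)/(u−d) = (1.12−0.69)/(1.48−0.69) = 0.5443.
Terminal values V(2,·): V(2,0)=122.2302, V(2,1)=57.9084, V(2,2)=0.0000
(1,0): S=81.4200. Δ = (V_up−V_dn)/(S_up−S_dn) = (57.9084−122.2302)/(120.5016−56.1798) = -1.0000. V = [p*·57.9084 + (1−p*)·122.2302]/1.12 = 77.8746. B = V − Δ·S = 159.2946.
(1,1): S=174.6400. Δ = (V_up−V_dn)/(S_up−S_dn) = (0.0000−57.9084)/(258.4672−120.5016) = -0.4197. V = [p*·0.0000 + (1−p*)·57.9084]/1.12 = 23.5613. B = V − Δ·S = 96.8631.
(0,0): S=118.0000. Δ = (V_up−V_dn)/(S_up−S_dn) = (23.5613−77.8746)/(174.6400−81.4200) = -0.5826. V = [p*·23.5613 + (1−p*)·77.8746]/1.12 = 43.1354. B = V − Δ·S = 111.8865.
The time-0 hedge costs 43.1354, which is the no-arbitrage price.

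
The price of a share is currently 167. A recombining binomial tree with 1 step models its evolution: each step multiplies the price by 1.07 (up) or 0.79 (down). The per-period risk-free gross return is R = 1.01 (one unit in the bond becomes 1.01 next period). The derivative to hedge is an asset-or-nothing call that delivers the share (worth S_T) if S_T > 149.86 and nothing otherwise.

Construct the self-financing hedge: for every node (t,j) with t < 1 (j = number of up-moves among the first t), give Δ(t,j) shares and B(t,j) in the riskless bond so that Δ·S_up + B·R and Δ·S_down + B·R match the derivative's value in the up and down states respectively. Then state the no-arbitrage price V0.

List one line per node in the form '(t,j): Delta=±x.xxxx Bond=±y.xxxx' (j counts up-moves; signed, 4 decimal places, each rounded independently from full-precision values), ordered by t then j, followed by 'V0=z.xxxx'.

The replicating-portfolio and risk-neutral prices coincide; use p* = (1.01−0.79)/(1.07−0.79) = 0.7857 for the latter.
Payoff layer (t=1): V(1,0)=0.0000, V(1,1)=178.6900
(0,0): S=167.0000. Δ = (V_up−V_dn)/(S_up−S_dn) = (178.6900−0.0000)/(178.6900−131.9300) = 3.8214. V = [p*·178.6900 + (1−p*)·0.0000]/1.01 = 139.0092. B = V − Δ·S = -499.1694.
Root portfolio cost Δ·167+B reproduces V0=139.0092.

(0,0): Delta=3.8214 Bond=-499.1694
V0=139.0092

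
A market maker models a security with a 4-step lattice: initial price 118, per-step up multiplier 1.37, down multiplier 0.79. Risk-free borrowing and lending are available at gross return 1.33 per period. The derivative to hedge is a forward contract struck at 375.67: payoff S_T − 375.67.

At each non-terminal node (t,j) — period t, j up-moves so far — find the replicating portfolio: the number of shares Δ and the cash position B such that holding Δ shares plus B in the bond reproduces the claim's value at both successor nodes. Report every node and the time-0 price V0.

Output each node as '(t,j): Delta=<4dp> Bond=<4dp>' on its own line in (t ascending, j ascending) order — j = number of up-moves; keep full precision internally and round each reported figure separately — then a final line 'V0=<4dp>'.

Under the risk-neutral measure, an up-move has probability p* = (R−d)/(u−d) = 0.9310 and values discount at R = 1.33.
Terminal values V(4,·): V(4,0)=-329.7089, V(4,1)=-295.9653, V(4,2)=-237.4480, V(4,3)=-135.9685, V(4,4)=40.0149
  t=3,j=0: stock 58.1786 → up 79.7047 (V=-295.9653), down 45.9611 (V=-329.7089). Price -224.2800; hedge Δ=1.0000, bond B=-282.4586.
  t=3,j=1: stock 100.8920 → up 138.2220 (V=-237.4480), down 79.7047 (V=-295.9653). Price -181.5666; hedge Δ=1.0000, bond B=-282.4586.
  t=3,j=2: stock 174.9646 → up 239.7015 (V=-135.9685), down 138.2220 (V=-237.4480). Price -107.4940; hedge Δ=1.0000, bond B=-282.4586.
  t=3,j=3: stock 303.4197 → up 415.6849 (V=40.0149), down 239.7015 (V=-135.9685). Price 20.9610; hedge Δ=1.0000, bond B=-282.4586.
  t=2,j=0: stock 73.6438 → up 100.8920 (V=-181.5666), down 58.1786 (V=-224.2800). Price -138.7311; hedge Δ=1.0000, bond B=-212.3749.
  t=2,j=1: stock 127.7114 → up 174.9646 (V=-107.4940), down 100.8920 (V=-181.5666). Price -84.6635; hedge Δ=1.0000, bond B=-212.3749.
  t=2,j=2: stock 221.4742 → up 303.4197 (V=20.9610), down 174.9646 (V=-107.4940). Price 9.0993; hedge Δ=1.0000, bond B=-212.3749.
  t=1,j=0: stock 93.2200 → up 127.7114 (V=-84.6635), down 73.6438 (V=-138.7311). Price -66.4604; hedge Δ=1.0000, bond B=-159.6804.
  t=1,j=1: stock 161.6600 → up 221.4742 (V=9.0993), down 127.7114 (V=-84.6635). Price 1.9796; hedge Δ=1.0000, bond B=-159.6804.
  t=0,j=0: stock 118.0000 → up 161.6600 (V=1.9796), down 93.2200 (V=-66.4604). Price -2.0604; hedge Δ=1.0000, bond B=-120.0604.
Root portfolio cost Δ·118+B reproduces V0=-2.0604.

(0,0): Delta=1.0000 Bond=-120.0604
(1,0): Delta=1.0000 Bond=-159.6804
(1,1): Delta=1.0000 Bond=-159.6804
(2,0): Delta=1.0000 Bond=-212.3749
(2,1): Delta=1.0000 Bond=-212.3749
(2,2): Delta=1.0000 Bond=-212.3749
(3,0): Delta=1.0000 Bond=-282.4586
(3,1): Delta=1.0000 Bond=-282.4586
(3,2): Delta=1.0000 Bond=-282.4586
(3,3): Delta=1.0000 Bond=-282.4586
V0=-2.0604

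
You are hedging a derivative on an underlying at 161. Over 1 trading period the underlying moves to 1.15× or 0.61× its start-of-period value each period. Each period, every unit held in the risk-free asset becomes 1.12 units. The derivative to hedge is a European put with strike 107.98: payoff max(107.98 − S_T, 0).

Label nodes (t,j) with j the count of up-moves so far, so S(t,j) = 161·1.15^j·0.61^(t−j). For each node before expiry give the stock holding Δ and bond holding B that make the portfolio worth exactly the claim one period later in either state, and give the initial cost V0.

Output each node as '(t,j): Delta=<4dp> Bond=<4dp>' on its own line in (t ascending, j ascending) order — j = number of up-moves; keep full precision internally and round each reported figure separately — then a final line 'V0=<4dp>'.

(0,0): Delta=-0.1124 Bond=18.5772
V0=0.4846

Since d<R<u, set p* = (R−d)/(u−d) = 0.9444; price each node as the discounted p*-expectation of its children.
Payoff layer (t=1): V(1,0)=9.7700, V(1,1)=0.0000
  t=0,j=0: stock 161.0000 → up 185.1500 (V=0.0000), down 98.2100 (V=9.7700). Price 0.4846; hedge Δ=-0.1124, bond B=18.5772.
Each (Δ,B) replicates both successor values, so the strategy is self-financing and V0 is arbitrage-free.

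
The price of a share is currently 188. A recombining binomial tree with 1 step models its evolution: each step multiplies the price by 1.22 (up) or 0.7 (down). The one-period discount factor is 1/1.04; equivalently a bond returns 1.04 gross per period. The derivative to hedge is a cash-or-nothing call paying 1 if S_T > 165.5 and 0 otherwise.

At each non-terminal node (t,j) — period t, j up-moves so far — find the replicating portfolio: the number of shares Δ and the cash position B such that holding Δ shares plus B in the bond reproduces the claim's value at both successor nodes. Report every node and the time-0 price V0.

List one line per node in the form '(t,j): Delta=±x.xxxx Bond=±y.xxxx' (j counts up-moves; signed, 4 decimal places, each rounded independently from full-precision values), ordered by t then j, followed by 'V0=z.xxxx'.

The replicating-portfolio and risk-neutral prices coincide; use p* = (1.04−0.7)/(1.22−0.7) = 0.6538 for the latter.
Payoff layer (t=1): V(1,0)=0.0000, V(1,1)=1.0000
(0,0): S=188.0000. Δ = (V_up−V_dn)/(S_up−S_dn) = (1.0000−0.0000)/(229.3600−131.6000) = 0.0102. V = [p*·1.0000 + (1−p*)·0.0000]/1.04 = 0.6287. B = V − Δ·S = -1.2944.
Check: Δ(0,0)·S0 + B(0,0) = 0.6287 = V0.

(0,0): Delta=0.0102 Bond=-1.2944
V0=0.6287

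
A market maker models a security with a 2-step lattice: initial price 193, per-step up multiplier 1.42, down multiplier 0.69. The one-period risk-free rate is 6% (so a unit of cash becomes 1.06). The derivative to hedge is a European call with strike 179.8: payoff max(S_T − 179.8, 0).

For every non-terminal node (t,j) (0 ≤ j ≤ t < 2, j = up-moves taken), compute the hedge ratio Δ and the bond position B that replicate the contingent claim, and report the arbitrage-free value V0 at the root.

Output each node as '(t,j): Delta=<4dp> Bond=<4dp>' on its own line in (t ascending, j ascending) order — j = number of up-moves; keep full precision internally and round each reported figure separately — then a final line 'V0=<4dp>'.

Risk-neutral probability p* = (R−d)/(u−d) = (1.06−0.69)/(1.42−0.69) = 0.5068.
Payoff layer (t=2): V(2,0)=0.0000, V(2,1)=9.3014, V(2,2)=209.3652
(1,0): S=133.1700. Δ = (V_up−V_dn)/(S_up−S_dn) = (9.3014−0.0000)/(189.1014−91.8873) = 0.0957. V = [p*·9.3014 + (1−p*)·0.0000]/1.06 = 4.4476. B = V − Δ·S = -8.2941.
(1,1): S=274.0600. Δ = (V_up−V_dn)/(S_up−S_dn) = (209.3652−9.3014)/(389.1652−189.1014) = 1.0000. V = [p*·209.3652 + (1−p*)·9.3014]/1.06 = 104.4374. B = V − Δ·S = -169.6226.
(0,0): S=193.0000. Δ = (V_up−V_dn)/(S_up−S_dn) = (104.4374−4.4476)/(274.0600−133.1700) = 0.7097. V = [p*·104.4374 + (1−p*)·4.4476]/1.06 = 52.0069. B = V − Δ·S = -84.9654.
Root portfolio cost Δ·193+B reproduces V0=52.0069.

(0,0): Delta=0.7097 Bond=-84.9654
(1,0): Delta=0.0957 Bond=-8.2941
(1,1): Delta=1.0000 Bond=-169.6226
V0=52.0069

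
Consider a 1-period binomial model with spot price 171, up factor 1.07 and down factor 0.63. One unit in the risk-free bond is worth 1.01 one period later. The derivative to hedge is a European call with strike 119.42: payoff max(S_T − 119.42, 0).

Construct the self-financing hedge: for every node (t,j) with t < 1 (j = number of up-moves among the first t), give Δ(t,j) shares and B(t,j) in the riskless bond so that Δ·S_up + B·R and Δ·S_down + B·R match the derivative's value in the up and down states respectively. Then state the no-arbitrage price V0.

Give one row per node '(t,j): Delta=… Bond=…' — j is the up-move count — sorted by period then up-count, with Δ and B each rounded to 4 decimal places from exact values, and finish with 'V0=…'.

Since d<R<u, set p* = (R−d)/(u−d) = 0.8636; price each node as the discounted p*-expectation of its children.
Terminal values V(1,·): V(1,0)=0.0000, V(1,1)=63.5500
Node (0,0) S=171.0000: V=(p*·63.5500+(1−p*)·0.0000)/1.01=54.3407; Δ=(63.5500−0.0000)/(182.9700−107.7300)=0.8446; B=V−Δ·S=-90.0911
Check: Δ(0,0)·S0 + B(0,0) = 54.3407 = V0.

(0,0): Delta=0.8446 Bond=-90.0911
V0=54.3407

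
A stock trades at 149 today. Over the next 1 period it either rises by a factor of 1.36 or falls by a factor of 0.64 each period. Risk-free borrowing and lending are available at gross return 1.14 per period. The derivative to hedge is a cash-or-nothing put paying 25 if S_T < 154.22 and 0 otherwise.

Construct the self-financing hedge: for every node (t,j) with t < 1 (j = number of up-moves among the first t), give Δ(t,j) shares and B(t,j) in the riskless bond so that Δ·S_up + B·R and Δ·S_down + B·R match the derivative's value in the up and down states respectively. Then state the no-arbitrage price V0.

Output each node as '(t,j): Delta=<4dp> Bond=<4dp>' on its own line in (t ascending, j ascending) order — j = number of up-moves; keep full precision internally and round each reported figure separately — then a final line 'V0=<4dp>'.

The replicating-portfolio and risk-neutral prices coincide; use p* = (1.14−0.64)/(1.36−0.64) = 0.6944 for the latter.
Terminal values V(1,·): V(1,0)=25.0000, V(1,1)=0.0000
(0,0): S=149.0000. Δ = (V_up−V_dn)/(S_up−S_dn) = (0.0000−25.0000)/(202.6400−95.3600) = -0.2330. V = [p*·0.0000 + (1−p*)·25.0000]/1.14 = 6.7008. B = V − Δ·S = 41.4230.
Root portfolio cost Δ·149+B reproduces V0=6.7008.

(0,0): Delta=-0.2330 Bond=41.4230
V0=6.7008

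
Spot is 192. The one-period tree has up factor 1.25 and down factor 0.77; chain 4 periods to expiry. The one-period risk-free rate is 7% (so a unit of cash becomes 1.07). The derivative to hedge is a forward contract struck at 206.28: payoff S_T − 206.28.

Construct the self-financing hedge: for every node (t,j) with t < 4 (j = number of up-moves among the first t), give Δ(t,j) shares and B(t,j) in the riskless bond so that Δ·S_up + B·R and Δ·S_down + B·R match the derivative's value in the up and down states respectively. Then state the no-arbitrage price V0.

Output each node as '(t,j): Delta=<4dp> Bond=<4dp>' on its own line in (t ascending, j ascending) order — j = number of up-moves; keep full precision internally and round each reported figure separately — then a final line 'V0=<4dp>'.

Risk-neutral probability p* = (R−d)/(u−d) = (1.07−0.77)/(1.25−0.77) = 0.6250.
Terminal payoffs: V(4,0)=-138.7862, V(4,1)=-96.7121, V(4,2)=-28.4100, V(4,3)=82.4700, V(4,4)=262.4700
  t=3,j=0: stock 87.6543 → up 109.5679 (V=-96.7121), down 67.4938 (V=-138.7862). Price -105.1307; hedge Δ=1.0000, bond B=-192.7850.
  t=3,j=1: stock 142.2960 → up 177.8700 (V=-28.4100), down 109.5679 (V=-96.7121). Price -50.4890; hedge Δ=1.0000, bond B=-192.7850.
  t=3,j=2: stock 231.0000 → up 288.7500 (V=82.4700), down 177.8700 (V=-28.4100). Price 38.2150; hedge Δ=1.0000, bond B=-192.7850.
  t=3,j=3: stock 375.0000 → up 468.7500 (V=262.4700), down 288.7500 (V=82.4700). Price 182.2150; hedge Δ=1.0000, bond B=-192.7850.
  t=2,j=0: stock 113.8368 → up 142.2960 (V=-50.4890), down 87.6543 (V=-105.1307). Price -66.3361; hedge Δ=1.0000, bond B=-180.1729.
  t=2,j=1: stock 184.8000 → up 231.0000 (V=38.2150), down 142.2960 (V=-50.4890). Price 4.6271; hedge Δ=1.0000, bond B=-180.1729.
  t=2,j=2: stock 300.0000 → up 375.0000 (V=182.2150), down 231.0000 (V=38.2150). Price 119.8271; hedge Δ=1.0000, bond B=-180.1729.
  t=1,j=0: stock 147.8400 → up 184.8000 (V=4.6271), down 113.8368 (V=-66.3361). Price -20.5459; hedge Δ=1.0000, bond B=-168.3859.
  t=1,j=1: stock 240.0000 → up 300.0000 (V=119.8271), down 184.8000 (V=4.6271). Price 71.6141; hedge Δ=1.0000, bond B=-168.3859.
  t=0,j=0: stock 192.0000 → up 240.0000 (V=71.6141), down 147.8400 (V=-20.5459). Price 34.6300; hedge Δ=1.0000, bond B=-157.3700.
The time-0 hedge costs 34.6300, which is the no-arbitrage price.

(0,0): Delta=1.0000 Bond=-157.3700
(1,0): Delta=1.0000 Bond=-168.3859
(1,1): Delta=1.0000 Bond=-168.3859
(2,0): Delta=1.0000 Bond=-180.1729
(2,1): Delta=1.0000 Bond=-180.1729
(2,2): Delta=1.0000 Bond=-180.1729
(3,0): Delta=1.0000 Bond=-192.7850
(3,1): Delta=1.0000 Bond=-192.7850
(3,2): Delta=1.0000 Bond=-192.7850
(3,3): Delta=1.0000 Bond=-192.7850
V0=34.6300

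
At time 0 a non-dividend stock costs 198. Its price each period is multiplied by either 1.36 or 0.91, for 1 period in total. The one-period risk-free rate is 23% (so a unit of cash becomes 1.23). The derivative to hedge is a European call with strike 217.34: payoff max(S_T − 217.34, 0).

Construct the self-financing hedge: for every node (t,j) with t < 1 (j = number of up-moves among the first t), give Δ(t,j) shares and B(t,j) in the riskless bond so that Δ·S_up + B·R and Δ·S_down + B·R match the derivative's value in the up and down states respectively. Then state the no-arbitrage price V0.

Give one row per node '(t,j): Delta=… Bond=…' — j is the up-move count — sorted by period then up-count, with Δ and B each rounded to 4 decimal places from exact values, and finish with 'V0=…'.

No-arbitrage ⇒ martingale measure with p* = (R−d)/(u−d) = 0.7111.
Terminal payoffs: V(1,0)=0.0000, V(1,1)=51.9400
(0,0): S=198.0000. Δ = (V_up−V_dn)/(S_up−S_dn) = (51.9400−0.0000)/(269.2800−180.1800) = 0.5829. V = [p*·51.9400 + (1−p*)·0.0000]/1.23 = 30.0285. B = V − Δ·S = -85.3937.
Each (Δ,B) replicates both successor values, so the strategy is self-financing and V0 is arbitrage-free.

(0,0): Delta=0.5829 Bond=-85.3937
V0=30.0285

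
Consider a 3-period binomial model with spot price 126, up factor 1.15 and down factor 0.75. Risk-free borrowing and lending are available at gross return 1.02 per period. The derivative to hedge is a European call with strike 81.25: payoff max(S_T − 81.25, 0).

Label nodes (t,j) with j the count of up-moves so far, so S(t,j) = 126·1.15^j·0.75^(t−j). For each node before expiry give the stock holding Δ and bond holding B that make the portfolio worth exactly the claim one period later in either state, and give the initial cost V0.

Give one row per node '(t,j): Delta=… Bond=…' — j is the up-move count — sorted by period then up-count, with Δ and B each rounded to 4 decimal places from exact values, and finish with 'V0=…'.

(0,0): Delta=0.9434 Bond=-68.5245
(1,0): Delta=0.7632 Bond=-52.8642
(1,1): Delta=1.0000 Bond=-78.0950
(2,0): Delta=0.0090 Bond=-0.4710
(2,1): Delta=1.0000 Bond=-79.6569
(2,2): Delta=1.0000 Bond=-79.6569
V0=50.3451

No-arbitrage ⇒ martingale measure with p* = (R−d)/(u−d) = 0.6750.
Terminal payoffs: V(3,0)=0.0000, V(3,1)=0.2562, V(3,2)=43.7262, V(3,3)=110.3802
  t=2,j=0: stock 70.8750 → up 81.5062 (V=0.2562), down 53.1562 (V=0.0000). Price 0.1696; hedge Δ=0.0090, bond B=-0.4710.
  t=2,j=1: stock 108.6750 → up 124.9762 (V=43.7262), down 81.5062 (V=0.2562). Price 29.0181; hedge Δ=1.0000, bond B=-79.6569.
  t=2,j=2: stock 166.6350 → up 191.6302 (V=110.3802), down 124.9762 (V=43.7262). Price 86.9781; hedge Δ=1.0000, bond B=-79.6569.
  t=1,j=0: stock 94.5000 → up 108.6750 (V=29.0181), down 70.8750 (V=0.1696). Price 19.2572; hedge Δ=0.7632, bond B=-52.8642.
  t=1,j=1: stock 144.9000 → up 166.6350 (V=86.9781), down 108.6750 (V=29.0181). Price 66.8050; hedge Δ=1.0000, bond B=-78.0950.
  t=0,j=0: stock 126.0000 → up 144.9000 (V=66.8050), down 94.5000 (V=19.2572). Price 50.3451; hedge Δ=0.9434, bond B=-68.5245.
Root portfolio cost Δ·126+B reproduces V0=50.3451.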